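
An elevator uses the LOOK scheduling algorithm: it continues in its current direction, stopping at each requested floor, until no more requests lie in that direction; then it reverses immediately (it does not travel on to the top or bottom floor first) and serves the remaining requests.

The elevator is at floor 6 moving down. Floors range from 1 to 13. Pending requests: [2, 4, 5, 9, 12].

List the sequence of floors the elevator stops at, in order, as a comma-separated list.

Answer: 5, 4, 2, 9, 12

Derivation:
Current: 6, moving DOWN
Serve below first (descending): [5, 4, 2]
Then reverse, serve above (ascending): [9, 12]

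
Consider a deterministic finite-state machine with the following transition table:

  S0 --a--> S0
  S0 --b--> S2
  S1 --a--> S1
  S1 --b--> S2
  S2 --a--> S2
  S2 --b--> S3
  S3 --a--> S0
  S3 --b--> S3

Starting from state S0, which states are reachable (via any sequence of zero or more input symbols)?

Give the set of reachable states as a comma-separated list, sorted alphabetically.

Answer: S0, S2, S3

Derivation:
BFS from S0:
  visit S0: S0--a-->S0 (seen), S0--b-->S2 (new)
  visit S2: S2--a-->S2 (seen), S2--b-->S3 (new)
  visit S3: S3--a-->S0 (seen), S3--b-->S3 (seen)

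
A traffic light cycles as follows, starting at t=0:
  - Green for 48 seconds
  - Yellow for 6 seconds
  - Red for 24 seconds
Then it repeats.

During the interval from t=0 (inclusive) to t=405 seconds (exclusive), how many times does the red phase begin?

Cycle = 48+6+24 = 78s
red phase starts at t = k*78 + 54 for k=0,1,2,...
Need k*78+54 < 405 → k < 4.500
k ∈ {0, ..., 4} → 5 starts

Answer: 5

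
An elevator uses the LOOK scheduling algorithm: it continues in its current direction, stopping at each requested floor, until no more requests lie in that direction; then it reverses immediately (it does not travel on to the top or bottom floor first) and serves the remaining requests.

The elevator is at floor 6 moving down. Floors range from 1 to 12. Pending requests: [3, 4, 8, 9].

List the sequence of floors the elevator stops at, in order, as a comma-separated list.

Current: 6, moving DOWN
Serve below first (descending): [4, 3]
Then reverse, serve above (ascending): [8, 9]

Answer: 4, 3, 8, 9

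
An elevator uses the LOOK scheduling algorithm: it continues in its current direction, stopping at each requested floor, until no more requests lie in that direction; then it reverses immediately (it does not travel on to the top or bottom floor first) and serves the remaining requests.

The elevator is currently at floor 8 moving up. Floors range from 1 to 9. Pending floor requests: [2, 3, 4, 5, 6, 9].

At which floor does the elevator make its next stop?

Current floor: 8, direction: up
Requests above: [9]
Requests below: [2, 3, 4, 5, 6]
Moving up and requests lie above → nearest above is min([9]) = 9

Answer: 9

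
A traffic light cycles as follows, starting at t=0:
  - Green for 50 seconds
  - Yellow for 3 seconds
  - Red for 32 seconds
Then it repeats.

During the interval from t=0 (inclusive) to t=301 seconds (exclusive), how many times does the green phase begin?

Cycle = 50+3+32 = 85s
green phase starts at t = k*85 + 0 for k=0,1,2,...
Need k*85+0 < 301 → k < 3.541
k ∈ {0, ..., 3} → 4 starts

Answer: 4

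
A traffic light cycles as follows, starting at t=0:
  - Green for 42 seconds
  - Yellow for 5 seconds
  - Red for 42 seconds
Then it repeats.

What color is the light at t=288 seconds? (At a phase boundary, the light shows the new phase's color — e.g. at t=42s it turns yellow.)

Answer: green

Derivation:
Cycle length = 42 + 5 + 42 = 89s
t = 288, phase_t = 288 mod 89 = 21
21 < 42 (green end) → GREEN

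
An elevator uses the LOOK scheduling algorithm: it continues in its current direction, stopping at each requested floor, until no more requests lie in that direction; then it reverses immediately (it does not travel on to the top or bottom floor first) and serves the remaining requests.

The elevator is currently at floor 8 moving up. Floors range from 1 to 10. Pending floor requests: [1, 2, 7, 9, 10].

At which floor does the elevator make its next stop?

Answer: 9

Derivation:
Current floor: 8, direction: up
Requests above: [9, 10]
Requests below: [1, 2, 7]
Moving up and requests lie above → nearest above is min([9, 10]) = 9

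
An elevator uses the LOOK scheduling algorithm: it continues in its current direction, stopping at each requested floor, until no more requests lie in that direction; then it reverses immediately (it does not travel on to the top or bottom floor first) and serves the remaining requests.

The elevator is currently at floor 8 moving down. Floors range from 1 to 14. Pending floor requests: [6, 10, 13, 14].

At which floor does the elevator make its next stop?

Answer: 6

Derivation:
Current floor: 8, direction: down
Requests above: [10, 13, 14]
Requests below: [6]
Moving down and requests lie below → nearest below is max([6]) = 6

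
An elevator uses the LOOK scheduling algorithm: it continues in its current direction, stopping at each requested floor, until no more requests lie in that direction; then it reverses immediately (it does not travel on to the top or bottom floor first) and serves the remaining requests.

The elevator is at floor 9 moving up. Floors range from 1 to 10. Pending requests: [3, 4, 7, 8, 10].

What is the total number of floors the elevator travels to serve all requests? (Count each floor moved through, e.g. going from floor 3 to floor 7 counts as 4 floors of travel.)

Start at floor 9 moving up, LOOK stop order: [10, 8, 7, 4, 3]
  9 → 10: |10-9| = 1, total = 1
  10 → 8: |8-10| = 2, total = 3
  8 → 7: |7-8| = 1, total = 4
  7 → 4: |4-7| = 3, total = 7
  4 → 3: |3-4| = 1, total = 8

Answer: 8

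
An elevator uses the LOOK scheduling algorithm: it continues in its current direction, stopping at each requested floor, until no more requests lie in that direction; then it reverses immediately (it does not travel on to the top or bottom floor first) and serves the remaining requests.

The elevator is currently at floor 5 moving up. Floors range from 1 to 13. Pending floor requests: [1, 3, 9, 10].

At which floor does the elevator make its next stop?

Current floor: 5, direction: up
Requests above: [9, 10]
Requests below: [1, 3]
Moving up and requests lie above → nearest above is min([9, 10]) = 9

Answer: 9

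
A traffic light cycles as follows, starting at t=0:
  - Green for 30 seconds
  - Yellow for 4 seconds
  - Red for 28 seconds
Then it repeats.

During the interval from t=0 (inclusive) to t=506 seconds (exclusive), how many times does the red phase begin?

Answer: 8

Derivation:
Cycle = 30+4+28 = 62s
red phase starts at t = k*62 + 34 for k=0,1,2,...
Need k*62+34 < 506 → k < 7.613
k ∈ {0, ..., 7} → 8 starts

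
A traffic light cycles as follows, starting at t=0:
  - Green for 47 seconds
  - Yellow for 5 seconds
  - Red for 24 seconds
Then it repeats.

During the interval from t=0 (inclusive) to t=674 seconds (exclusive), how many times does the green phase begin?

Answer: 9

Derivation:
Cycle = 47+5+24 = 76s
green phase starts at t = k*76 + 0 for k=0,1,2,...
Need k*76+0 < 674 → k < 8.868
k ∈ {0, ..., 8} → 9 starts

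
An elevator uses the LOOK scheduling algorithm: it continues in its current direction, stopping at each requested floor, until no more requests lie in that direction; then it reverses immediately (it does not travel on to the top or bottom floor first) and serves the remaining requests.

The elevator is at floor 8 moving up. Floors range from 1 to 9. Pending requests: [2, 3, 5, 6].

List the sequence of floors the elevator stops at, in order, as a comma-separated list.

Current: 8, moving UP
Serve above first (ascending): []
Then reverse, serve below (descending): [6, 5, 3, 2]

Answer: 6, 5, 3, 2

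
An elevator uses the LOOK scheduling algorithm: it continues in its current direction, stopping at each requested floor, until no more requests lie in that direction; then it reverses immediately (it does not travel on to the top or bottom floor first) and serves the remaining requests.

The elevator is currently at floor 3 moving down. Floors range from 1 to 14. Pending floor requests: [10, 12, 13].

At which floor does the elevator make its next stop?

Answer: 10

Derivation:
Current floor: 3, direction: down
Requests above: [10, 12, 13]
Requests below: []
Moving down but no requests below → reverse; nearest above is min([10, 12, 13]) = 10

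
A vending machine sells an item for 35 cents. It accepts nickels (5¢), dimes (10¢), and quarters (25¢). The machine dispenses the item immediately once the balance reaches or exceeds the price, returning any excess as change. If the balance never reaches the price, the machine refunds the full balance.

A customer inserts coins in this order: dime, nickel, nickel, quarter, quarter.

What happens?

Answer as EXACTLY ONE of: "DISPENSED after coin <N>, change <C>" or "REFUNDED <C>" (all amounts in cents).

Answer: DISPENSED after coin 4, change 10

Derivation:
Price: 35¢
Coin 1 (dime, 10¢): balance = 10¢
Coin 2 (nickel, 5¢): balance = 15¢
Coin 3 (nickel, 5¢): balance = 20¢
Coin 4 (quarter, 25¢): balance = 45¢
  → balance >= price → DISPENSE, change = 45 - 35 = 10¢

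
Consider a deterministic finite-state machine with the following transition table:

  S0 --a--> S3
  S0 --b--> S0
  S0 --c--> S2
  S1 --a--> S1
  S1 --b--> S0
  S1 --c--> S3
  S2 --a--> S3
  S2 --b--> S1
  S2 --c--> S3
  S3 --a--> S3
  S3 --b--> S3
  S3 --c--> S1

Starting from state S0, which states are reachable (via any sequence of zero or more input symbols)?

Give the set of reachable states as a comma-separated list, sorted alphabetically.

BFS from S0:
  visit S0: S0--a-->S3 (new), S0--b-->S0 (seen), S0--c-->S2 (new)
  visit S3: S3--a-->S3 (seen), S3--b-->S3 (seen), S3--c-->S1 (new)
  visit S2: S2--a-->S3 (seen), S2--b-->S1 (seen), S2--c-->S3 (seen)
  visit S1: S1--a-->S1 (seen), S1--b-->S0 (seen), S1--c-->S3 (seen)

Answer: S0, S1, S2, S3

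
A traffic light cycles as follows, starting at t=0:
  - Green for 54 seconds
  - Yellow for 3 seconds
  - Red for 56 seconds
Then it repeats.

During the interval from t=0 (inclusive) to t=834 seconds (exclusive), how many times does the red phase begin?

Answer: 7

Derivation:
Cycle = 54+3+56 = 113s
red phase starts at t = k*113 + 57 for k=0,1,2,...
Need k*113+57 < 834 → k < 6.876
k ∈ {0, ..., 6} → 7 starts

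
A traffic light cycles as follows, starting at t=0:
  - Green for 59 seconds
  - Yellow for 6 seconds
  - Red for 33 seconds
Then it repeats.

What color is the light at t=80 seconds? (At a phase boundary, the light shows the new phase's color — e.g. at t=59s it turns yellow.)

Answer: red

Derivation:
Cycle length = 59 + 6 + 33 = 98s
t = 80, phase_t = 80 mod 98 = 80
80 >= 65 → RED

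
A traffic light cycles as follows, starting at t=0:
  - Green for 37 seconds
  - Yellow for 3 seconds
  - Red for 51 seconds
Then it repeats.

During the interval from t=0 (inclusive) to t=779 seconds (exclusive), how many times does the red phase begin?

Answer: 9

Derivation:
Cycle = 37+3+51 = 91s
red phase starts at t = k*91 + 40 for k=0,1,2,...
Need k*91+40 < 779 → k < 8.121
k ∈ {0, ..., 8} → 9 starts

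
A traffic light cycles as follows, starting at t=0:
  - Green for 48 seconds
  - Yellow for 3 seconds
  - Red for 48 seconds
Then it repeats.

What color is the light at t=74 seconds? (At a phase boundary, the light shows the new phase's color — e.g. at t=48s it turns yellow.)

Cycle length = 48 + 3 + 48 = 99s
t = 74, phase_t = 74 mod 99 = 74
74 >= 51 → RED

Answer: red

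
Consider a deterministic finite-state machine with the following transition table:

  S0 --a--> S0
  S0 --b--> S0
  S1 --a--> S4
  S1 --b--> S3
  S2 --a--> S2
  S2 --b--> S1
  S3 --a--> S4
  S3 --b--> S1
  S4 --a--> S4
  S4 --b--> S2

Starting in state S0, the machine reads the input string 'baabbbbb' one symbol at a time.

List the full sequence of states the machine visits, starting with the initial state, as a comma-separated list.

Start: S0
  read 'b': S0 --b--> S0
  read 'a': S0 --a--> S0
  read 'a': S0 --a--> S0
  read 'b': S0 --b--> S0
  read 'b': S0 --b--> S0
  read 'b': S0 --b--> S0
  read 'b': S0 --b--> S0
  read 'b': S0 --b--> S0

Answer: S0, S0, S0, S0, S0, S0, S0, S0, S0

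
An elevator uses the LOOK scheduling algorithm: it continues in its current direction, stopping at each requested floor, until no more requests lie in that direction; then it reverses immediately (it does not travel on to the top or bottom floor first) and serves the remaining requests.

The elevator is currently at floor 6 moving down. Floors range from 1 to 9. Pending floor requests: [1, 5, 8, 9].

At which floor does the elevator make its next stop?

Answer: 5

Derivation:
Current floor: 6, direction: down
Requests above: [8, 9]
Requests below: [1, 5]
Moving down and requests lie below → nearest below is max([1, 5]) = 5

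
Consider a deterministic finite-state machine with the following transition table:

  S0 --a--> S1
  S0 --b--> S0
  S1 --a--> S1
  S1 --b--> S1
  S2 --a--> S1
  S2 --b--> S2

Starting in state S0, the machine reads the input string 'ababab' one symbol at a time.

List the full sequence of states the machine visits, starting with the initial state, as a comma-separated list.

Start: S0
  read 'a': S0 --a--> S1
  read 'b': S1 --b--> S1
  read 'a': S1 --a--> S1
  read 'b': S1 --b--> S1
  read 'a': S1 --a--> S1
  read 'b': S1 --b--> S1

Answer: S0, S1, S1, S1, S1, S1, S1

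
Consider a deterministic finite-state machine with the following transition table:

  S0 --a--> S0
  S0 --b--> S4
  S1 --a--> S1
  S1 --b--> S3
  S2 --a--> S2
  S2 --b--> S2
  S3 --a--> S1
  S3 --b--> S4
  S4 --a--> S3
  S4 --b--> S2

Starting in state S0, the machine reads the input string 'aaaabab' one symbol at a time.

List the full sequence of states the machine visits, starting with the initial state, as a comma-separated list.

Answer: S0, S0, S0, S0, S0, S4, S3, S4

Derivation:
Start: S0
  read 'a': S0 --a--> S0
  read 'a': S0 --a--> S0
  read 'a': S0 --a--> S0
  read 'a': S0 --a--> S0
  read 'b': S0 --b--> S4
  read 'a': S4 --a--> S3
  read 'b': S3 --b--> S4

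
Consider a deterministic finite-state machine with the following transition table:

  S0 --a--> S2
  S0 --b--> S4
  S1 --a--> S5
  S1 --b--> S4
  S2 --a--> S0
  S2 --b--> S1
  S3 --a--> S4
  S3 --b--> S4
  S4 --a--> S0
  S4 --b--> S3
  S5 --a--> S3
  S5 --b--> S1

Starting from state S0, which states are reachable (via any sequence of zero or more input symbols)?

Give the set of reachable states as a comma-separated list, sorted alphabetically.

BFS from S0:
  visit S0: S0--a-->S2 (new), S0--b-->S4 (new)
  visit S2: S2--a-->S0 (seen), S2--b-->S1 (new)
  visit S4: S4--a-->S0 (seen), S4--b-->S3 (new)
  visit S1: S1--a-->S5 (new), S1--b-->S4 (seen)
  visit S3: S3--a-->S4 (seen), S3--b-->S4 (seen)
  visit S5: S5--a-->S3 (seen), S5--b-->S1 (seen)

Answer: S0, S1, S2, S3, S4, S5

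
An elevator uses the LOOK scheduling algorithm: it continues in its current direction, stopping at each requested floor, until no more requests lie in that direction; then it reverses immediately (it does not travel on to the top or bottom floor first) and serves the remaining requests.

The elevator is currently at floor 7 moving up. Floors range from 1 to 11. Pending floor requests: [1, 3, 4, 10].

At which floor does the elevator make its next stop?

Answer: 10

Derivation:
Current floor: 7, direction: up
Requests above: [10]
Requests below: [1, 3, 4]
Moving up and requests lie above → nearest above is min([10]) = 10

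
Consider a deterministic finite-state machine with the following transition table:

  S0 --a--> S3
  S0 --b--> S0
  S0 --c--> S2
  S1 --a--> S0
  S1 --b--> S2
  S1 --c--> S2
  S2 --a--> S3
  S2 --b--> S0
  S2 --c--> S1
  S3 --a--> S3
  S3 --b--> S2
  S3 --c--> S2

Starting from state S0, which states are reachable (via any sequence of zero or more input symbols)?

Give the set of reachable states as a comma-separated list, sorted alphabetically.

BFS from S0:
  visit S0: S0--a-->S3 (new), S0--b-->S0 (seen), S0--c-->S2 (new)
  visit S3: S3--a-->S3 (seen), S3--b-->S2 (seen), S3--c-->S2 (seen)
  visit S2: S2--a-->S3 (seen), S2--b-->S0 (seen), S2--c-->S1 (new)
  visit S1: S1--a-->S0 (seen), S1--b-->S2 (seen), S1--c-->S2 (seen)

Answer: S0, S1, S2, S3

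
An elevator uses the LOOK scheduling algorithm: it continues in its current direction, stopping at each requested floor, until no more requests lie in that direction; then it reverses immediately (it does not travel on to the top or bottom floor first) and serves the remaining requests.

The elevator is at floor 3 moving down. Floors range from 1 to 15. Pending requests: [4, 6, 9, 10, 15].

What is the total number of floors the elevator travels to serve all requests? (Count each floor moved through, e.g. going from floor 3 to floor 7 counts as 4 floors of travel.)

Answer: 12

Derivation:
Start at floor 3 moving down, LOOK stop order: [4, 6, 9, 10, 15]
  3 → 4: |4-3| = 1, total = 1
  4 → 6: |6-4| = 2, total = 3
  6 → 9: |9-6| = 3, total = 6
  9 → 10: |10-9| = 1, total = 7
  10 → 15: |15-10| = 5, total = 12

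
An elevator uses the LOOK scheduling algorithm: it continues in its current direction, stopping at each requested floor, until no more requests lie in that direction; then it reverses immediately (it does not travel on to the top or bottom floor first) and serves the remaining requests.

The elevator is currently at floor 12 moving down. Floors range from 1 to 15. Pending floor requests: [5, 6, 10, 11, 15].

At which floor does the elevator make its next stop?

Answer: 11

Derivation:
Current floor: 12, direction: down
Requests above: [15]
Requests below: [5, 6, 10, 11]
Moving down and requests lie below → nearest below is max([5, 6, 10, 11]) = 11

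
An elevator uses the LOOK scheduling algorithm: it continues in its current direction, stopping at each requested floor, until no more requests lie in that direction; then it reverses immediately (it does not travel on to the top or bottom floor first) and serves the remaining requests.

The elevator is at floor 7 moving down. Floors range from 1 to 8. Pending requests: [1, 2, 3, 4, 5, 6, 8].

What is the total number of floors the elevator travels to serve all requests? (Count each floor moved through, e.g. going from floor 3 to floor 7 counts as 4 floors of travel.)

Answer: 13

Derivation:
Start at floor 7 moving down, LOOK stop order: [6, 5, 4, 3, 2, 1, 8]
  7 → 6: |6-7| = 1, total = 1
  6 → 5: |5-6| = 1, total = 2
  5 → 4: |4-5| = 1, total = 3
  4 → 3: |3-4| = 1, total = 4
  3 → 2: |2-3| = 1, total = 5
  2 → 1: |1-2| = 1, total = 6
  1 → 8: |8-1| = 7, total = 13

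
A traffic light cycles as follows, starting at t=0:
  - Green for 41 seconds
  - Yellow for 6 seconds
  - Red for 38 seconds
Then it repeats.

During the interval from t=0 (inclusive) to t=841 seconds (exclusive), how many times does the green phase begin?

Answer: 10

Derivation:
Cycle = 41+6+38 = 85s
green phase starts at t = k*85 + 0 for k=0,1,2,...
Need k*85+0 < 841 → k < 9.894
k ∈ {0, ..., 9} → 10 starts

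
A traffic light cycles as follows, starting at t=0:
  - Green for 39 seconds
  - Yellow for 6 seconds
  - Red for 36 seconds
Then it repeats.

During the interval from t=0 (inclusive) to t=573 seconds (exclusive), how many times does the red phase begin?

Answer: 7

Derivation:
Cycle = 39+6+36 = 81s
red phase starts at t = k*81 + 45 for k=0,1,2,...
Need k*81+45 < 573 → k < 6.519
k ∈ {0, ..., 6} → 7 starts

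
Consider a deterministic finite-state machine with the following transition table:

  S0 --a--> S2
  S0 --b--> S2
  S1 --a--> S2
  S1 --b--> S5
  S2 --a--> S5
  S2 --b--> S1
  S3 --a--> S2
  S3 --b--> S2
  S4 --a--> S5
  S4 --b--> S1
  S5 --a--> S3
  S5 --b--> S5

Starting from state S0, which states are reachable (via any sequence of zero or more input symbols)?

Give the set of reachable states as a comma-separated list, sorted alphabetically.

BFS from S0:
  visit S0: S0--a-->S2 (new), S0--b-->S2 (seen)
  visit S2: S2--a-->S5 (new), S2--b-->S1 (new)
  visit S5: S5--a-->S3 (new), S5--b-->S5 (seen)
  visit S1: S1--a-->S2 (seen), S1--b-->S5 (seen)
  visit S3: S3--a-->S2 (seen), S3--b-->S2 (seen)

Answer: S0, S1, S2, S3, S5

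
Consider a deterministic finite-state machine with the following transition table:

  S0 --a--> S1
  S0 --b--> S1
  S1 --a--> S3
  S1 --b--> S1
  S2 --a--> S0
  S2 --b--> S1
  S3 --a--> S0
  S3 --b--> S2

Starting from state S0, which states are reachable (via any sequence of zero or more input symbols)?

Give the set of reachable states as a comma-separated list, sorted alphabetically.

BFS from S0:
  visit S0: S0--a-->S1 (new), S0--b-->S1 (seen)
  visit S1: S1--a-->S3 (new), S1--b-->S1 (seen)
  visit S3: S3--a-->S0 (seen), S3--b-->S2 (new)
  visit S2: S2--a-->S0 (seen), S2--b-->S1 (seen)

Answer: S0, S1, S2, S3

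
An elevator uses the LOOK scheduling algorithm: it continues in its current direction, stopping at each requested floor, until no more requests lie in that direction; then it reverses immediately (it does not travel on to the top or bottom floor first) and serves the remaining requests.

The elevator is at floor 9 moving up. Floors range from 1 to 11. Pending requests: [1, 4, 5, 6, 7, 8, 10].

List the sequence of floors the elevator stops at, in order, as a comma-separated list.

Answer: 10, 8, 7, 6, 5, 4, 1

Derivation:
Current: 9, moving UP
Serve above first (ascending): [10]
Then reverse, serve below (descending): [8, 7, 6, 5, 4, 1]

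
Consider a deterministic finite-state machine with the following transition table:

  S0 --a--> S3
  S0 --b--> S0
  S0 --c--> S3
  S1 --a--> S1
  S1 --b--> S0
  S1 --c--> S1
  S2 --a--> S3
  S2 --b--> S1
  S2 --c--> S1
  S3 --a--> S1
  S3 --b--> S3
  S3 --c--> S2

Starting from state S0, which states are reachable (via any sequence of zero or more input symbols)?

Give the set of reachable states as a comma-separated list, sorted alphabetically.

BFS from S0:
  visit S0: S0--a-->S3 (new), S0--b-->S0 (seen), S0--c-->S3 (seen)
  visit S3: S3--a-->S1 (new), S3--b-->S3 (seen), S3--c-->S2 (new)
  visit S1: S1--a-->S1 (seen), S1--b-->S0 (seen), S1--c-->S1 (seen)
  visit S2: S2--a-->S3 (seen), S2--b-->S1 (seen), S2--c-->S1 (seen)

Answer: S0, S1, S2, S3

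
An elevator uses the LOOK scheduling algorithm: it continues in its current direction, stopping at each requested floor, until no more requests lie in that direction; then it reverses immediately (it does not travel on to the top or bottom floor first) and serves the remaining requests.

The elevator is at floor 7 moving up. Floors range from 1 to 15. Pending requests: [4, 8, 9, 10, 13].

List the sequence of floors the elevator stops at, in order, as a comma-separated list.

Answer: 8, 9, 10, 13, 4

Derivation:
Current: 7, moving UP
Serve above first (ascending): [8, 9, 10, 13]
Then reverse, serve below (descending): [4]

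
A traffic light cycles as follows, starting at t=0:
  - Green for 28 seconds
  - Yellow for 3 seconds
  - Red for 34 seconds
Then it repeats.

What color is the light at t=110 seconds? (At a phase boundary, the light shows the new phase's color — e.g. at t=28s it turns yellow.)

Answer: red

Derivation:
Cycle length = 28 + 3 + 34 = 65s
t = 110, phase_t = 110 mod 65 = 45
45 >= 31 → RED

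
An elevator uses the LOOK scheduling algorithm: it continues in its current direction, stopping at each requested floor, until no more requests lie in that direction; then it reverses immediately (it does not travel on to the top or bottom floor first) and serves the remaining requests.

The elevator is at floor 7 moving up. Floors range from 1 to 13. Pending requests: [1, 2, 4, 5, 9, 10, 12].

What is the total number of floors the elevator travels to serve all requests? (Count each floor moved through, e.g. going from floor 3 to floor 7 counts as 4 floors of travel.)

Start at floor 7 moving up, LOOK stop order: [9, 10, 12, 5, 4, 2, 1]
  7 → 9: |9-7| = 2, total = 2
  9 → 10: |10-9| = 1, total = 3
  10 → 12: |12-10| = 2, total = 5
  12 → 5: |5-12| = 7, total = 12
  5 → 4: |4-5| = 1, total = 13
  4 → 2: |2-4| = 2, total = 15
  2 → 1: |1-2| = 1, total = 16

Answer: 16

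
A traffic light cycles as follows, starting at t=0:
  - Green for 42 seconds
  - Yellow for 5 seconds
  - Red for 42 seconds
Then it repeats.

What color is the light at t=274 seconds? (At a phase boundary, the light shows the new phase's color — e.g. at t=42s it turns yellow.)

Answer: green

Derivation:
Cycle length = 42 + 5 + 42 = 89s
t = 274, phase_t = 274 mod 89 = 7
7 < 42 (green end) → GREEN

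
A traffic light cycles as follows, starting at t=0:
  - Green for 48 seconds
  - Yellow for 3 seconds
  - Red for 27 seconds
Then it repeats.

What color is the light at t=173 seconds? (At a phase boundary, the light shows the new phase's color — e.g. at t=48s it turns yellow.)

Answer: green

Derivation:
Cycle length = 48 + 3 + 27 = 78s
t = 173, phase_t = 173 mod 78 = 17
17 < 48 (green end) → GREEN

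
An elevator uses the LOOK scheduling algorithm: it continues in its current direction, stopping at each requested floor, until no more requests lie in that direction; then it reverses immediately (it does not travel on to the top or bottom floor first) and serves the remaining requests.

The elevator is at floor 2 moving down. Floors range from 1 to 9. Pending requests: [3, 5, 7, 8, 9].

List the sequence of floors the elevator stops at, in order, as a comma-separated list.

Answer: 3, 5, 7, 8, 9

Derivation:
Current: 2, moving DOWN
Serve below first (descending): []
Then reverse, serve above (ascending): [3, 5, 7, 8, 9]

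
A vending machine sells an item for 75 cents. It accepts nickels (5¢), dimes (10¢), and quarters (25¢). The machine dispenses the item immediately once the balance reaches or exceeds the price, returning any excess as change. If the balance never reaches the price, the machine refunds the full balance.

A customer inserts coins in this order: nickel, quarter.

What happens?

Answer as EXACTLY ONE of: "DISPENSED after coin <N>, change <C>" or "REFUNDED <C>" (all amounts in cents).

Answer: REFUNDED 30

Derivation:
Price: 75¢
Coin 1 (nickel, 5¢): balance = 5¢
Coin 2 (quarter, 25¢): balance = 30¢
All coins inserted, balance 30¢ < price 75¢ → REFUND 30¢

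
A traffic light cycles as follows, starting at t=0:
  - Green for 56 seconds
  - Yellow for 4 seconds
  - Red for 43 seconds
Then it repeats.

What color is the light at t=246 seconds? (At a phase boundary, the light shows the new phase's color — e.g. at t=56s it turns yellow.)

Cycle length = 56 + 4 + 43 = 103s
t = 246, phase_t = 246 mod 103 = 40
40 < 56 (green end) → GREEN

Answer: green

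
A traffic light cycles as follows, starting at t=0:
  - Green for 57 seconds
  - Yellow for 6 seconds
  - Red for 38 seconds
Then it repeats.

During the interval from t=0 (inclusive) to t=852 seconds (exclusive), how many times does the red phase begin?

Answer: 8

Derivation:
Cycle = 57+6+38 = 101s
red phase starts at t = k*101 + 63 for k=0,1,2,...
Need k*101+63 < 852 → k < 7.812
k ∈ {0, ..., 7} → 8 starts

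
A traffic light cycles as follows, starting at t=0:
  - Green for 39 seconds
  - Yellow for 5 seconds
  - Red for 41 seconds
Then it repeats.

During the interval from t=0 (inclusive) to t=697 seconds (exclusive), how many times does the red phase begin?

Cycle = 39+5+41 = 85s
red phase starts at t = k*85 + 44 for k=0,1,2,...
Need k*85+44 < 697 → k < 7.682
k ∈ {0, ..., 7} → 8 starts

Answer: 8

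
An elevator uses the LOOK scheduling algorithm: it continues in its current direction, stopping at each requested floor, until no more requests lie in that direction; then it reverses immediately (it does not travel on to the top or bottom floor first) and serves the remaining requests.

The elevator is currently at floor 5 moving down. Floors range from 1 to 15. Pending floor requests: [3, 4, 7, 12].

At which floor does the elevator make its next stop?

Answer: 4

Derivation:
Current floor: 5, direction: down
Requests above: [7, 12]
Requests below: [3, 4]
Moving down and requests lie below → nearest below is max([3, 4]) = 4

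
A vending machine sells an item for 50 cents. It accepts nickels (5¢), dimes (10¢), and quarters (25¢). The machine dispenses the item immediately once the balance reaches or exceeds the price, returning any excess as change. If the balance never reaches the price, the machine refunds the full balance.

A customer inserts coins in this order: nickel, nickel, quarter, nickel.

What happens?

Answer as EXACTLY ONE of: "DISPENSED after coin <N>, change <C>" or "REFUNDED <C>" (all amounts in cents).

Answer: REFUNDED 40

Derivation:
Price: 50¢
Coin 1 (nickel, 5¢): balance = 5¢
Coin 2 (nickel, 5¢): balance = 10¢
Coin 3 (quarter, 25¢): balance = 35¢
Coin 4 (nickel, 5¢): balance = 40¢
All coins inserted, balance 40¢ < price 50¢ → REFUND 40¢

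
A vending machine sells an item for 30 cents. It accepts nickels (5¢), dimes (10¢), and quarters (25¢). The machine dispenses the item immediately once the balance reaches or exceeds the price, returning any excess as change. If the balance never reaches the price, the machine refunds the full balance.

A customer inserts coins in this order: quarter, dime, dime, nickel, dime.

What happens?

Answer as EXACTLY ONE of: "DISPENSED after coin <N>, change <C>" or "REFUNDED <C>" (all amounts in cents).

Answer: DISPENSED after coin 2, change 5

Derivation:
Price: 30¢
Coin 1 (quarter, 25¢): balance = 25¢
Coin 2 (dime, 10¢): balance = 35¢
  → balance >= price → DISPENSE, change = 35 - 30 = 5¢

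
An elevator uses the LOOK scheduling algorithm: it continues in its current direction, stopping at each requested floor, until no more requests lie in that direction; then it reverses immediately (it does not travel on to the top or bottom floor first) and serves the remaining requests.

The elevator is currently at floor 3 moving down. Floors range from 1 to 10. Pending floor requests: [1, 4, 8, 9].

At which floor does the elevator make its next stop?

Answer: 1

Derivation:
Current floor: 3, direction: down
Requests above: [4, 8, 9]
Requests below: [1]
Moving down and requests lie below → nearest below is max([1]) = 1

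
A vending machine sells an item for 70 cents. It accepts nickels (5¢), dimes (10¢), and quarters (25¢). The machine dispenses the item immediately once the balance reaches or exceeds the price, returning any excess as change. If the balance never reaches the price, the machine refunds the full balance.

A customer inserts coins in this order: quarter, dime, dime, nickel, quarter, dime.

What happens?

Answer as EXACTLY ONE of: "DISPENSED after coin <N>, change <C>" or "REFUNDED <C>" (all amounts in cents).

Price: 70¢
Coin 1 (quarter, 25¢): balance = 25¢
Coin 2 (dime, 10¢): balance = 35¢
Coin 3 (dime, 10¢): balance = 45¢
Coin 4 (nickel, 5¢): balance = 50¢
Coin 5 (quarter, 25¢): balance = 75¢
  → balance >= price → DISPENSE, change = 75 - 70 = 5¢

Answer: DISPENSED after coin 5, change 5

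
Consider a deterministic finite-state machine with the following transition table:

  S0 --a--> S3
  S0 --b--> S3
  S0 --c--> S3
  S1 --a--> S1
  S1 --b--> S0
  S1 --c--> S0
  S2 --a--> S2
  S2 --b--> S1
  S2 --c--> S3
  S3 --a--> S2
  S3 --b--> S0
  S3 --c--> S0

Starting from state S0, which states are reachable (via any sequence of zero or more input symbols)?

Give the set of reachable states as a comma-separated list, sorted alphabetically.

Answer: S0, S1, S2, S3

Derivation:
BFS from S0:
  visit S0: S0--a-->S3 (new), S0--b-->S3 (seen), S0--c-->S3 (seen)
  visit S3: S3--a-->S2 (new), S3--b-->S0 (seen), S3--c-->S0 (seen)
  visit S2: S2--a-->S2 (seen), S2--b-->S1 (new), S2--c-->S3 (seen)
  visit S1: S1--a-->S1 (seen), S1--b-->S0 (seen), S1--c-->S0 (seen)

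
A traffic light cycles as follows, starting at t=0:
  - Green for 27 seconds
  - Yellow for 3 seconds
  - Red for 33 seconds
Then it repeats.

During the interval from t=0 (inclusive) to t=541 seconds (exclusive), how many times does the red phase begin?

Answer: 9

Derivation:
Cycle = 27+3+33 = 63s
red phase starts at t = k*63 + 30 for k=0,1,2,...
Need k*63+30 < 541 → k < 8.111
k ∈ {0, ..., 8} → 9 starts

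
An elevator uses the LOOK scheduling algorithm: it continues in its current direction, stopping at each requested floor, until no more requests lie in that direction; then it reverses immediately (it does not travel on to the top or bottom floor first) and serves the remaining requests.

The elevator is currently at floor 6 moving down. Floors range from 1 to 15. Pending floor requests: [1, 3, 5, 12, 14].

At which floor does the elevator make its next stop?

Answer: 5

Derivation:
Current floor: 6, direction: down
Requests above: [12, 14]
Requests below: [1, 3, 5]
Moving down and requests lie below → nearest below is max([1, 3, 5]) = 5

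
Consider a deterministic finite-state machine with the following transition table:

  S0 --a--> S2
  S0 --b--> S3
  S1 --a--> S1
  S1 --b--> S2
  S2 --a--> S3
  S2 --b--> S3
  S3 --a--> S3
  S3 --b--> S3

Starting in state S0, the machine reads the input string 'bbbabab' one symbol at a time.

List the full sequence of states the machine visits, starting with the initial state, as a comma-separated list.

Answer: S0, S3, S3, S3, S3, S3, S3, S3

Derivation:
Start: S0
  read 'b': S0 --b--> S3
  read 'b': S3 --b--> S3
  read 'b': S3 --b--> S3
  read 'a': S3 --a--> S3
  read 'b': S3 --b--> S3
  read 'a': S3 --a--> S3
  read 'b': S3 --b--> S3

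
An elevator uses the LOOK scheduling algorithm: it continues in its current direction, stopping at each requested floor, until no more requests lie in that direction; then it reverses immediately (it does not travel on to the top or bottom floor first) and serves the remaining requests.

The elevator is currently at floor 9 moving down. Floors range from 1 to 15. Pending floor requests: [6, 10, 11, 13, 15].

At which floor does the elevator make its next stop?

Current floor: 9, direction: down
Requests above: [10, 11, 13, 15]
Requests below: [6]
Moving down and requests lie below → nearest below is max([6]) = 6

Answer: 6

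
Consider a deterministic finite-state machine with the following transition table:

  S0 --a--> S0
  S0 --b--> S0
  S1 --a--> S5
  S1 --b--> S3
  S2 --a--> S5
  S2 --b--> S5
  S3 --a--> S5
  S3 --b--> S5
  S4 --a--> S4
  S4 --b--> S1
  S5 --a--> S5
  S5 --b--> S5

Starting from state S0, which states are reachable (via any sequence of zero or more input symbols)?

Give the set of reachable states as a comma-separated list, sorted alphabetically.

BFS from S0:
  visit S0: S0--a-->S0 (seen), S0--b-->S0 (seen)

Answer: S0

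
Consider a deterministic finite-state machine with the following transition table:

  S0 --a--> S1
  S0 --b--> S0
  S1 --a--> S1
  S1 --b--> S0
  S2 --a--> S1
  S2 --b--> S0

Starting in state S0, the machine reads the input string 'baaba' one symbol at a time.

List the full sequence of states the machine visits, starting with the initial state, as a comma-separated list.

Answer: S0, S0, S1, S1, S0, S1

Derivation:
Start: S0
  read 'b': S0 --b--> S0
  read 'a': S0 --a--> S1
  read 'a': S1 --a--> S1
  read 'b': S1 --b--> S0
  read 'a': S0 --a--> S1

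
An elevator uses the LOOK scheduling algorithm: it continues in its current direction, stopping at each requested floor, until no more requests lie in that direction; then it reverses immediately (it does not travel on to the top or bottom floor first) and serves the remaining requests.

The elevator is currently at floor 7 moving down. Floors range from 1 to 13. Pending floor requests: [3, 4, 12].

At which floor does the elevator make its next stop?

Current floor: 7, direction: down
Requests above: [12]
Requests below: [3, 4]
Moving down and requests lie below → nearest below is max([3, 4]) = 4

Answer: 4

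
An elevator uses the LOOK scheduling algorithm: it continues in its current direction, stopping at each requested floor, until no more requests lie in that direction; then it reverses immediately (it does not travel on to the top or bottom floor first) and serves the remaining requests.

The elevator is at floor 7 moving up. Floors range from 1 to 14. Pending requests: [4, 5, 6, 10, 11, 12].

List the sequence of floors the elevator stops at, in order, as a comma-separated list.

Current: 7, moving UP
Serve above first (ascending): [10, 11, 12]
Then reverse, serve below (descending): [6, 5, 4]

Answer: 10, 11, 12, 6, 5, 4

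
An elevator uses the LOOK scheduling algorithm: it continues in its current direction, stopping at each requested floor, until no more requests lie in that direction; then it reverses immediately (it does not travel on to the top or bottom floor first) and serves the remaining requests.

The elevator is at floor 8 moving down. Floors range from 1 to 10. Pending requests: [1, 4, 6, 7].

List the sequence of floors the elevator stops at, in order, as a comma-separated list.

Answer: 7, 6, 4, 1

Derivation:
Current: 8, moving DOWN
Serve below first (descending): [7, 6, 4, 1]
Then reverse, serve above (ascending): []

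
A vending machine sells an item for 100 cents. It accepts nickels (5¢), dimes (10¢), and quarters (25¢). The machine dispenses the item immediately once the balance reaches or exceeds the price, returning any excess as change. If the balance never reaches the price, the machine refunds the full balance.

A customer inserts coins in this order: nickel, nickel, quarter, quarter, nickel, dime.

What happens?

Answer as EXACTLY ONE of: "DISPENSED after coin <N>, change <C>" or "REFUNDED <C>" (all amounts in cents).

Price: 100¢
Coin 1 (nickel, 5¢): balance = 5¢
Coin 2 (nickel, 5¢): balance = 10¢
Coin 3 (quarter, 25¢): balance = 35¢
Coin 4 (quarter, 25¢): balance = 60¢
Coin 5 (nickel, 5¢): balance = 65¢
Coin 6 (dime, 10¢): balance = 75¢
All coins inserted, balance 75¢ < price 100¢ → REFUND 75¢

Answer: REFUNDED 75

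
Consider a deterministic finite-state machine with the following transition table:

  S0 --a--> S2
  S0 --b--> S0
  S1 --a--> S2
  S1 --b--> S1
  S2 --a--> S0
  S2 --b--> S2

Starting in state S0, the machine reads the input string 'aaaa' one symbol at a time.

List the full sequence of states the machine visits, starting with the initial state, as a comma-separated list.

Answer: S0, S2, S0, S2, S0

Derivation:
Start: S0
  read 'a': S0 --a--> S2
  read 'a': S2 --a--> S0
  read 'a': S0 --a--> S2
  read 'a': S2 --a--> S0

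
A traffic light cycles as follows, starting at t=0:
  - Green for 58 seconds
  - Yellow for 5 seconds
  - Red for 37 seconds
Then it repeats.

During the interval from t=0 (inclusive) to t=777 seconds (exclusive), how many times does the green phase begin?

Cycle = 58+5+37 = 100s
green phase starts at t = k*100 + 0 for k=0,1,2,...
Need k*100+0 < 777 → k < 7.770
k ∈ {0, ..., 7} → 8 starts

Answer: 8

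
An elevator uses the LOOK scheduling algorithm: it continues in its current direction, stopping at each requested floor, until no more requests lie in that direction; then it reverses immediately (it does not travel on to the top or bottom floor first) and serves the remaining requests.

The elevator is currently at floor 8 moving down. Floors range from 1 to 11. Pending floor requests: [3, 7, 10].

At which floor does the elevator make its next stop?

Answer: 7

Derivation:
Current floor: 8, direction: down
Requests above: [10]
Requests below: [3, 7]
Moving down and requests lie below → nearest below is max([3, 7]) = 7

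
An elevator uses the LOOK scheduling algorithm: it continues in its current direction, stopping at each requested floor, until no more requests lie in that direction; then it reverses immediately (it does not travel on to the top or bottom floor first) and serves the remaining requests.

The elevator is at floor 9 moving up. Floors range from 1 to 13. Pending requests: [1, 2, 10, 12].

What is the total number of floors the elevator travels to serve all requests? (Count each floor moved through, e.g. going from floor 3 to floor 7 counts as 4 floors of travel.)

Answer: 14

Derivation:
Start at floor 9 moving up, LOOK stop order: [10, 12, 2, 1]
  9 → 10: |10-9| = 1, total = 1
  10 → 12: |12-10| = 2, total = 3
  12 → 2: |2-12| = 10, total = 13
  2 → 1: |1-2| = 1, total = 14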